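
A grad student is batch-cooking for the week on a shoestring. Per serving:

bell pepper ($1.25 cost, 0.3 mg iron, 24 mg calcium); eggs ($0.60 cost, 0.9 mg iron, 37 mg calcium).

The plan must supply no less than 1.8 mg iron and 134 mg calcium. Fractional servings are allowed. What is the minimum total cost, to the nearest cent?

$2.17

At the optimum either one food covers both requirements or two foods hit both targets exactly; no other combination can be cheaper.
bell pepper only: max(1.8/0.3, 134/24) = 6 servings → $7.50.
eggs only: max(1.8/0.9, 134/37) = 3.622 servings → $2.17.
bell pepper + eggs with both tight: 5.143 servings and 0.2857 servings → $6.60.
Cheapest feasible corner: $2.17.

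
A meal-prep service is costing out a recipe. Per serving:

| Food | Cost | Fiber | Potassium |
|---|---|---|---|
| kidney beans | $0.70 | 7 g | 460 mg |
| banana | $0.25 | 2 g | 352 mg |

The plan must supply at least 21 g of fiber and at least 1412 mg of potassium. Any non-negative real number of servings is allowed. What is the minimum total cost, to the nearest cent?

Minimising a linear cost over {fiber ≥ 21, potassium ≥ 1412, servings ≥ 0} — the optimum is at a vertex, using one or two foods.
kidney beans only: max(21/7, 1412/460) = 3.07 servings → $2.15.
banana only: max(21/2, 1412/352) = 10.5 servings → $2.62.
kidney beans + banana with both tight: 2.959 servings and 0.1451 servings → $2.11.
So the least-cost plan costs $2.11.

$2.11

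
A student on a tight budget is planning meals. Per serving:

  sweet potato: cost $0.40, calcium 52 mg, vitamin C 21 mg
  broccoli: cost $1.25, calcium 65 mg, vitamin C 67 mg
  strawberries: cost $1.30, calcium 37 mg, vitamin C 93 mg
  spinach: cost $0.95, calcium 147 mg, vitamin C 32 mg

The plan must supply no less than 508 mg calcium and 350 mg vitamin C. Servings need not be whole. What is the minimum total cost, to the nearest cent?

$5.79

At the optimum either one food covers both requirements or two foods hit both targets exactly; no other combination can be cheaper.
sweet potato only: max(508/52, 350/21) = 16.67 servings → $6.67.
broccoli only: max(508/65, 350/67) = 7.815 servings → $9.77.
strawberries only: max(508/37, 350/93) = 13.73 servings → $17.85.
spinach only: max(508/147, 350/32) = 10.94 servings → $10.39.
sweet potato + broccoli with both tight: 5.326 servings and 3.555 servings → $6.57.
sweet potato + strawberries with both tight: 8.449 servings and 1.856 servings → $5.79.
sweet potato + spinach: intersection lies outside the first quadrant.
broccoli + strawberries with both targets exact would need a negative amount; discard.
broccoli + spinach with both tight: 4.53 servings and 1.453 servings → $7.04.
strawberries + spinach with both tight: 2.818 servings and 2.746 servings → $6.27.
So the least-cost plan costs $5.79.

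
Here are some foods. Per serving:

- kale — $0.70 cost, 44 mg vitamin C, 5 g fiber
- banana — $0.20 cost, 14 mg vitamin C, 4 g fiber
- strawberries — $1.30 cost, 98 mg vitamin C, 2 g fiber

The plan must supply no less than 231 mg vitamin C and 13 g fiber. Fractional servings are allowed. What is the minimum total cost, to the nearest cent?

$3.10

kale only: max(231/44, 13/5) = 5.25 servings → $3.67.
banana only: max(231/14, 13/4) = 16.5 servings → $3.30.
strawberries only: max(231/98, 13/2) = 6.5 servings → $8.45.
kale + banana: intersection lies outside the first quadrant.
kale + strawberries with both tight: 2.02 servings and 1.45 servings → $3.30.
banana + strawberries with both tight: 2.231 servings and 2.038 servings → $3.10.
So the least-cost plan costs $3.10.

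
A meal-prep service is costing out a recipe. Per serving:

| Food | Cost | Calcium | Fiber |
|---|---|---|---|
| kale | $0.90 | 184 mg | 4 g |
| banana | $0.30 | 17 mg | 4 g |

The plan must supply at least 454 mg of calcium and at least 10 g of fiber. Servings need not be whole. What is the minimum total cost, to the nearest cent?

Two binding constraints pin down two serving amounts, so the optimal mix uses at most two foods. The candidates are each food alone (scaled to the tighter of calcium/fiber) and each pair with both constraints tight.
kale only: max(454/184, 10/4) = 2.5 servings → $2.25.
banana only: max(454/17, 10/4) = 26.71 servings → $8.01.
kale + banana with both tight: 2.464 servings and 0.03593 servings → $2.23.
So the least-cost plan costs $2.23.

$2.23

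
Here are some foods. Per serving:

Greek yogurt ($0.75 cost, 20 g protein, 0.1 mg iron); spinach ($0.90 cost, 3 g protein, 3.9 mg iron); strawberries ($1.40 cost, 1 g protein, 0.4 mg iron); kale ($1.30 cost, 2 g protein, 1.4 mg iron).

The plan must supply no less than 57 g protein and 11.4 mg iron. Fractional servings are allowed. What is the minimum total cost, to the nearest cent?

$4.39

Greek yogurt only: max(57/20, 11.4/0.1) = 114 servings → $85.50.
spinach only: max(57/3, 11.4/3.9) = 19 servings → $17.10.
strawberries only: max(57/1, 11.4/0.4) = 57 servings → $79.80.
kale only: max(57/2, 11.4/1.4) = 28.5 servings → $37.05.
Greek yogurt + spinach with both tight: 2.421 servings and 2.861 servings → $4.39.
Greek yogurt + strawberries with both tight: 1.443 servings and 28.14 servings → $40.48.
Greek yogurt + kale with both tight: 2.05 servings and 7.996 servings → $11.93.
spinach + strawberries with both targets exact would need a negative amount; discard.
spinach + kale: intersection lies outside the first quadrant.
strawberries + kale with both targets exact would need a negative amount; discard.
The minimum over all feasible corners is $4.39.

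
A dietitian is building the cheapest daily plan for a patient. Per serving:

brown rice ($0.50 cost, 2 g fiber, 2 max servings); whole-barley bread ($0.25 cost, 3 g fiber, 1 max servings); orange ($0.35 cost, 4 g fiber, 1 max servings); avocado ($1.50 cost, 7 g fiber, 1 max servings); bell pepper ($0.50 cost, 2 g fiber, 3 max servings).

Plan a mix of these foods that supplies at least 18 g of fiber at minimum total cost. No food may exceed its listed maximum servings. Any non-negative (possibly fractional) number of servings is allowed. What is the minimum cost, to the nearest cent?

Cost per g of fiber: whole-barley bread $0.0833, orange $0.0875, avocado $0.2143, brown rice $0.2500, bell pepper $0.2500.
Take 1 serving of whole-barley bread: +3.0 g fiber for $0.25 (total $0.25, still need 15.0 g).
Take 1 serving of orange: +4.0 g fiber for $0.35 (total $0.60, still need 11.0 g).
Take 1 serving of avocado: +7.0 g fiber for $1.50 (total $2.10, still need 4.0 g).
Take 2 servings of brown rice: +4.0 g fiber for $1.00 (total $3.10, still need 0.0 g).
Greedy by cheapest-per-g is optimal for a single linear constraint, so the minimum cost is $3.10.

$3.10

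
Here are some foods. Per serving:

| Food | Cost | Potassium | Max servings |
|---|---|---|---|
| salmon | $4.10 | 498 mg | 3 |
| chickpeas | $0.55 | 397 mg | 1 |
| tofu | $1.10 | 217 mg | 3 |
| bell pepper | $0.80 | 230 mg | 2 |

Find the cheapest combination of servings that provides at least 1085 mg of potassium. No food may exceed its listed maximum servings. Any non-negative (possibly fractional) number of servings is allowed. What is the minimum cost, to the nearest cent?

$3.31

Cost per mg of potassium: chickpeas $0.0014, bell pepper $0.0035, tofu $0.0051, salmon $0.0082.
Take 1 serving of chickpeas: +397.0 mg potassium for $0.55 (total $0.55, still need 688.0 mg).
Take 2 servings of bell pepper: +460.0 mg potassium for $1.60 (total $2.15, still need 228.0 mg).
Take 1.051 servings of tofu: +228.0 mg potassium for $1.16 (total $3.31, still need 0.0 mg).
Greedy by cheapest-per-mg is optimal for a single linear constraint, so the minimum cost is $3.31.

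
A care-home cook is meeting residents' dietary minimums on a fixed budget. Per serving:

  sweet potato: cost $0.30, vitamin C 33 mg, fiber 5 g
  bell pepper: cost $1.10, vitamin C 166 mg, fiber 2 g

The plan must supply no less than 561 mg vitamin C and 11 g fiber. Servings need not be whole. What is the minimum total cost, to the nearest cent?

$3.79

With two linear requirements the optimum uses one or two foods; enumerate the corners.
sweet potato only: max(561/33, 11/5) = 17 servings → $5.10.
bell pepper only: max(561/166, 11/2) = 5.5 servings → $6.05.
sweet potato + bell pepper with both tight: 0.9215 servings and 3.196 servings → $3.79.
So the least-cost plan costs $3.79.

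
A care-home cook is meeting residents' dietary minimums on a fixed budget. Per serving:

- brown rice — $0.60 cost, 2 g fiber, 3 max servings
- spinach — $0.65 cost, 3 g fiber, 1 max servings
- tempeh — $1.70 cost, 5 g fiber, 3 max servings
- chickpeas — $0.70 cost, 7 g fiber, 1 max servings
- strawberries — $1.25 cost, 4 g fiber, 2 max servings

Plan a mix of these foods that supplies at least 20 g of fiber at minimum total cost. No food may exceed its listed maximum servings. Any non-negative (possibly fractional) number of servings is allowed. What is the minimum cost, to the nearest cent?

$4.40

Cost per g of fiber: chickpeas $0.1000, spinach $0.2167, brown rice $0.3000, strawberries $0.3125, tempeh $0.3400.
Take 1 serving of chickpeas: +7.0 g fiber for $0.70 (total $0.70, still need 13.0 g).
Take 1 serving of spinach: +3.0 g fiber for $0.65 (total $1.35, still need 10.0 g).
Take 3 servings of brown rice: +6.0 g fiber for $1.80 (total $3.15, still need 4.0 g).
Take 1 serving of strawberries: +4.0 g fiber for $1.25 (total $4.40, still need 0.0 g).
Greedy by cheapest-per-g is optimal for a single linear constraint, so the minimum cost is $4.40.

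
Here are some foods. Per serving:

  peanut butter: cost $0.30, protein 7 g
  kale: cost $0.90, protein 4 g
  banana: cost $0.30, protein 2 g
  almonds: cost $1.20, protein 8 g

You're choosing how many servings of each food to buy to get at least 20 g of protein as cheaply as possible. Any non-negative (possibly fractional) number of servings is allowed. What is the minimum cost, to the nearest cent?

Cost per g of protein: peanut butter $0.0429, banana $0.1500, almonds $0.1500, kale $0.2250.
With no serving limits, use only peanut butter: 20 g / 7 g = 2.857 servings × $0.30 = $0.86.

$0.86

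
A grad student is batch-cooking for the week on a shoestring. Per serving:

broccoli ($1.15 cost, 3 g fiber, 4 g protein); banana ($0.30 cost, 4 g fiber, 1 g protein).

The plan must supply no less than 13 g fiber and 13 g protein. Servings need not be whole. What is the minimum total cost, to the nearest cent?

$3.75

A basic optimal solution has at most two foods positive. Try each food alone and each pair with both targets met exactly.
broccoli only: max(13/3, 13/4) = 4.333 servings → $4.98.
banana only: max(13/4, 13/1) = 13 servings → $3.90.
broccoli + banana with both tight: 3 servings and 1 serving → $3.75.
Cheapest feasible corner: $3.75.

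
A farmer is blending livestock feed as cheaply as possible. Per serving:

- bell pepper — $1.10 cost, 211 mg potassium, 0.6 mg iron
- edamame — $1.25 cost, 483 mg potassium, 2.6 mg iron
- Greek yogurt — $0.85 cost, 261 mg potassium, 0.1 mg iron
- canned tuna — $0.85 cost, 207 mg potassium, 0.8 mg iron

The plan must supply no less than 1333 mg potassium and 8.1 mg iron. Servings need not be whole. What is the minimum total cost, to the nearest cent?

With two linear requirements the optimum uses one or two foods; enumerate the corners.
bell pepper only: max(1333/211, 8.1/0.6) = 13.5 servings → $14.85.
edamame only: max(1333/483, 8.1/2.6) = 3.115 servings → $3.89.
Greek yogurt only: max(1333/261, 8.1/0.1) = 81 servings → $68.85.
canned tuna only: max(1333/207, 8.1/0.8) = 10.12 servings → $8.61.
bell pepper + edamame: the both-tight solution has a negative serving — not a feasible corner.
bell pepper + Greek yogurt with both targets exact would need a negative amount; discard.
bell pepper + canned tuna: the both-tight solution has a negative serving — not a feasible corner.
edamame + Greek yogurt with both targets exact would need a negative amount; discard.
edamame + canned tuna: the both-tight solution has a negative serving — not a feasible corner.
Greek yogurt + canned tuna: intersection lies outside the first quadrant.
So the least-cost plan costs $3.89.

$3.89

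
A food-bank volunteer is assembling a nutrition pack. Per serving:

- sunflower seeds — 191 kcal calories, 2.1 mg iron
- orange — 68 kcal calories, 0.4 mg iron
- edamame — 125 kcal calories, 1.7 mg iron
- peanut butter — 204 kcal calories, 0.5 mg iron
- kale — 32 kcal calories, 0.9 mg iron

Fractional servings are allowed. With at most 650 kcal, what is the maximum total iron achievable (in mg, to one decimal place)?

18.3 mg

Iron per kcal: kale 0.02813, edamame 0.0136, sunflower seeds 0.01099, orange 0.005882, peanut butter 0.002451.
With no serving limits, spend the whole calories allowance on kale: 650 kcal / 32 kcal × 0.9 mg = 18.3 mg.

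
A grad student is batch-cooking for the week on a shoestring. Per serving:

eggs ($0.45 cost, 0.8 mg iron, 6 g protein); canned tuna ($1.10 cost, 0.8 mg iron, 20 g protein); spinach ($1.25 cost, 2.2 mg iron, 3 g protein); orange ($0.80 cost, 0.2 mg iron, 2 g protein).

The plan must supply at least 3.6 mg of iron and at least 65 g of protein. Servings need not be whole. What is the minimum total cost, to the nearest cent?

$3.79

An LP optimum is at a vertex; with two nutrient constraints at most two foods are used. Check each candidate.
eggs only: max(3.6/0.8, 65/6) = 10.83 servings → $4.88.
canned tuna only: max(3.6/0.8, 65/20) = 4.5 servings → $4.95.
spinach only: max(3.6/2.2, 65/3) = 21.67 servings → $27.08.
orange only: max(3.6/0.2, 65/2) = 32.5 servings → $26.00.
eggs + canned tuna with both tight: 1.786 servings and 2.714 servings → $3.79.
eggs + spinach with both targets exact would need a negative amount; discard.
eggs + orange with both targets exact would need a negative amount; discard.
canned tuna + spinach with both tight: 3.178 servings and 0.4808 servings → $4.10.
canned tuna + orange with both tight: 2.417 servings and 8.333 servings → $9.32.
spinach + orange: intersection lies outside the first quadrant.
So the least-cost plan costs $3.79.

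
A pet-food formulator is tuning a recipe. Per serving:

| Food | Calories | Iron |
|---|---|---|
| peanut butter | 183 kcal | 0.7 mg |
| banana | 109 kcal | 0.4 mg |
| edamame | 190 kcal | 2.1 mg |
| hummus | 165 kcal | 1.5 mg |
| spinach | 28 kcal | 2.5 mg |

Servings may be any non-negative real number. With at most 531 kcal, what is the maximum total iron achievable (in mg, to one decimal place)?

Iron per kcal: spinach 0.08929, edamame 0.01105, hummus 0.009091, peanut butter 0.003825, banana 0.00367.
With no serving limits, spend the whole calories allowance on spinach: 531 kcal / 28 kcal × 2.5 mg = 47.4 mg.

47.4 mg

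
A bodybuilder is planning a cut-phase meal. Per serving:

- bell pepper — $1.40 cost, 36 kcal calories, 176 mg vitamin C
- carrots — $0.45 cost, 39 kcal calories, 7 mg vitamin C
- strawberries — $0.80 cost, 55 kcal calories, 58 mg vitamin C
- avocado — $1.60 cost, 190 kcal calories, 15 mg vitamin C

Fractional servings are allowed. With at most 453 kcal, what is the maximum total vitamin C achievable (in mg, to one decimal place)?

Vitamin C per kcal: bell pepper 4.889, strawberries 1.055, carrots 0.1795, avocado 0.07895.
With no serving limits, spend the whole calories allowance on bell pepper: 453 kcal / 36 kcal × 176 mg = 2214.7 mg.

2214.7 mg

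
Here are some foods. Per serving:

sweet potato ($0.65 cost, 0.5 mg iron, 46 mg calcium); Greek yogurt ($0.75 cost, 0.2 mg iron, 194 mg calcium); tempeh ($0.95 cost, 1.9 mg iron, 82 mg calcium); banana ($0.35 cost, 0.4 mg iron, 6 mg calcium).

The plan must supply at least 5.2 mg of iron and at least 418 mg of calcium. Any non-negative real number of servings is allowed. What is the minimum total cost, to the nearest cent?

$3.28

For a min-cost LP with two ≥-constraints, a basic feasible solution has at most two positive variables.
sweet potato only: max(5.2/0.5, 418/46) = 10.4 servings → $6.76.
Greek yogurt only: max(5.2/0.2, 418/194) = 26 servings → $19.50.
tempeh only: max(5.2/1.9, 418/82) = 5.098 servings → $4.84.
banana only: max(5.2/0.4, 418/6) = 69.67 servings → $24.38.
sweet potato + Greek yogurt: intersection lies outside the first quadrant.
sweet potato + tempeh with both tight: 7.927 servings and 0.6509 servings → $5.77.
sweet potato + banana with both tight: 8.831 servings and 1.961 servings → $6.43.
Greek yogurt + tempeh with both tight: 1.044 servings and 2.627 servings → $3.28.
Greek yogurt + banana with both tight: 1.78 servings and 12.11 servings → $5.57.
tempeh + banana: intersection lies outside the first quadrant.
Cheapest feasible corner: $3.28.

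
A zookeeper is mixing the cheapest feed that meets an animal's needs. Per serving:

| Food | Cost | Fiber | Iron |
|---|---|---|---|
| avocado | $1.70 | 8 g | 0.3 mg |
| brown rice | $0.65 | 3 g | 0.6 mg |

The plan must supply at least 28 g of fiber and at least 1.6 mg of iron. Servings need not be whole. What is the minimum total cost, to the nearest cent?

An LP optimum is at a vertex; with two nutrient constraints at most two foods are used. Check each candidate.
avocado only: max(28/8, 1.6/0.3) = 5.333 servings → $9.07.
brown rice only: max(28/3, 1.6/0.6) = 9.333 servings → $6.07.
avocado + brown rice with both tight: 3.077 servings and 1.128 servings → $5.96.
So the least-cost plan costs $5.96.

$5.96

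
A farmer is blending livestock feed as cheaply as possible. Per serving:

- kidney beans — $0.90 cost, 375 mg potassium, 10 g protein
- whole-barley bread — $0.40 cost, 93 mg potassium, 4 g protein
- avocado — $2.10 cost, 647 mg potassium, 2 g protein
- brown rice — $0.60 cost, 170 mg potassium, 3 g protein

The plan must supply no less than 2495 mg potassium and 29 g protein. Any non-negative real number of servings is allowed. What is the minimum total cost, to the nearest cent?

$5.99

For a min-cost LP with two ≥-constraints, a basic feasible solution has at most two positive variables.
kidney beans only: max(2495/375, 29/10) = 6.653 servings → $5.99.
whole-barley bread only: max(2495/93, 29/4) = 26.83 servings → $10.73.
avocado only: max(2495/647, 29/2) = 14.5 servings → $30.45.
brown rice only: max(2495/170, 29/3) = 14.68 servings → $8.81.
kidney beans + whole-barley bread: the both-tight solution has a negative serving — not a feasible corner.
kidney beans + avocado with both tight: 2.408 servings and 2.461 servings → $7.33.
kidney beans + brown rice: the both-tight solution has a negative serving — not a feasible corner.
whole-barley bread + avocado with both tight: 5.734 servings and 3.032 servings → $8.66.
whole-barley bread + brown rice: intersection lies outside the first quadrant.
avocado + brown rice with both tight: 1.596 servings and 8.603 servings → $8.51.
So the least-cost plan costs $5.99.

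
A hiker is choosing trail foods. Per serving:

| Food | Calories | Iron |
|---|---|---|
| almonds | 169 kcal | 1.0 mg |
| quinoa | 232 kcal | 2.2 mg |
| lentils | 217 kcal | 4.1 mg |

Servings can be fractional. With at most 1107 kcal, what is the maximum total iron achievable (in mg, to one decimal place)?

20.9 mg

Iron per kcal: lentils 0.01889, quinoa 0.009483, almonds 0.005917.
With no serving limits, spend the whole calories allowance on lentils: 1107 kcal / 217 kcal × 4.1 mg = 20.9 mg.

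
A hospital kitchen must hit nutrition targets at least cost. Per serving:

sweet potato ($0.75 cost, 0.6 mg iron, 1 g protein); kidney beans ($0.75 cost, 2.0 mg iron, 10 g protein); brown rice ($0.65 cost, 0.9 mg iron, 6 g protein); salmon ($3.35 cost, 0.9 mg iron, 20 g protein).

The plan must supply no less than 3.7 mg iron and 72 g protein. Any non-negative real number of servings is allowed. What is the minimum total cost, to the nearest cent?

An LP optimum is at a vertex; with two nutrient constraints at most two foods are used. Check each candidate.
sweet potato only: max(3.7/0.6, 72/1) = 72 servings → $54.00.
kidney beans only: max(3.7/2.0, 72/10) = 7.2 servings → $5.40.
brown rice only: max(3.7/0.9, 72/6) = 12 servings → $7.80.
salmon only: max(3.7/0.9, 72/20) = 4.111 servings → $13.77.
sweet potato + kidney beans: the both-tight solution has a negative serving — not a feasible corner.
sweet potato + brown rice with both targets exact would need a negative amount; discard.
sweet potato + salmon with both tight: 0.8288 servings and 3.559 servings → $12.54.
kidney beans + brown rice: the both-tight solution has a negative serving — not a feasible corner.
kidney beans + salmon with both tight: 0.2968 servings and 3.452 servings → $11.79.
brown rice + salmon with both tight: 0.7302 servings and 3.381 servings → $11.80.
The minimum over all feasible corners is $5.40.

$5.40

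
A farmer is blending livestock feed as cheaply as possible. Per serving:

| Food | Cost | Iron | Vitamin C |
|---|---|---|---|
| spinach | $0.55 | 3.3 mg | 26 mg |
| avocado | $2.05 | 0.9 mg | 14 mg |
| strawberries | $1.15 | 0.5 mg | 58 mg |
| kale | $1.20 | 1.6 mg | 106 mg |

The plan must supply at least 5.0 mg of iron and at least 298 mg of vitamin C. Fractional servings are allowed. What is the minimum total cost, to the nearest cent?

This is a tiny linear program; its minimum lies at a vertex of the feasible set. List the vertices and price them.
spinach only: max(5.0/3.3, 298/26) = 11.46 servings → $6.30.
avocado only: max(5.0/0.9, 298/14) = 21.29 servings → $43.64.
strawberries only: max(5.0/0.5, 298/58) = 10 servings → $11.50.
kale only: max(5.0/1.6, 298/106) = 3.125 servings → $3.75.
spinach + avocado with both targets exact would need a negative amount; discard.
spinach + strawberries with both tight: 0.7904 servings and 4.784 servings → $5.94.
spinach + kale with both tight: 0.1726 servings and 2.769 servings → $3.42.
avocado + strawberries with both tight: 3.119 servings and 4.385 servings → $11.44.
avocado + kale with both tight: 0.7288 servings and 2.715 servings → $4.75.
strawberries + kale: the both-tight solution has a negative serving — not a feasible corner.
The minimum over all feasible corners is $3.42.

$3.42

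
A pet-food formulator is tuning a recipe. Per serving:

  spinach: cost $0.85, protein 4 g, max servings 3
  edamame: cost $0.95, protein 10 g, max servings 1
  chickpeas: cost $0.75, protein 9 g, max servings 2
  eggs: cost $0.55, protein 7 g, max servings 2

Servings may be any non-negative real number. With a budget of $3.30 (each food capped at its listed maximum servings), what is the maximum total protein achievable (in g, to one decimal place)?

Protein per dollar: eggs 12.73, chickpeas 12, edamame 10.53, spinach 4.706.
Take 2 servings of eggs: spends $1.10, +14.0 g protein (running total 14.0 g).
Take 2 servings of chickpeas: spends $1.50, +18.0 g protein (running total 32.0 g).
Take 0.7368 servings of edamame: spends $0.70, +7.4 g protein (running total 39.4 g).
Filling greedily by protein-per-dollar is optimal for one linear limit, giving 39.4 g.

39.4 g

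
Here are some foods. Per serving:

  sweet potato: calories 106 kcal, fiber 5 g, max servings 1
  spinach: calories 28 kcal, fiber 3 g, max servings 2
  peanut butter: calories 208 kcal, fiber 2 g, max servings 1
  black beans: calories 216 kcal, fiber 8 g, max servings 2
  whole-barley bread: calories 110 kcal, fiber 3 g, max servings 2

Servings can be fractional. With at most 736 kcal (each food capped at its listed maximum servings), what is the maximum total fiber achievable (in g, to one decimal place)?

30.9 g

Fiber per kcal: spinach 0.1071, sweet potato 0.04717, black beans 0.03704, whole-barley bread 0.02727, peanut butter 0.009615.
Take 2 servings of spinach: uses 56 kcal, +6.0 g fiber (running total 6.0 g).
Take 1 serving of sweet potato: uses 106 kcal, +5.0 g fiber (running total 11.0 g).
Take 2 servings of black beans: uses 432 kcal, +16.0 g fiber (running total 27.0 g).
Take 1.291 servings of whole-barley bread: uses 142 kcal, +3.9 g fiber (running total 30.9 g).
Filling greedily by fiber-per-kcal is optimal for one linear limit, giving 30.9 g.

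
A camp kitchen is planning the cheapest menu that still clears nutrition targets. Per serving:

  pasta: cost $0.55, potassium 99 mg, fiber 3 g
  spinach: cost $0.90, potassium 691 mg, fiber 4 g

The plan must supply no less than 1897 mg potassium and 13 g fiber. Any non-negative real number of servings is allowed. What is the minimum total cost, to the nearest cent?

A basic optimal solution has at most two foods positive. Try each food alone and each pair with both targets met exactly.
pasta only: max(1897/99, 13/3) = 19.16 servings → $10.54.
spinach only: max(1897/691, 13/4) = 3.25 servings → $2.92.
pasta + spinach with both tight: 0.8318 servings and 2.626 servings → $2.82.
So the least-cost plan costs $2.82.

$2.82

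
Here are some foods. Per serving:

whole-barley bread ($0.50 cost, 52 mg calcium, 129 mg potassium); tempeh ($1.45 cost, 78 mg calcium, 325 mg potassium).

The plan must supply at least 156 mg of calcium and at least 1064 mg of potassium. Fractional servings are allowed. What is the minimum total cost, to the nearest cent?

This is a tiny linear program; its minimum lies at a vertex of the feasible set. List the vertices and price them.
whole-barley bread only: max(156/52, 1064/129) = 8.248 servings → $4.12.
tempeh only: max(156/78, 1064/325) = 3.274 servings → $4.75.
whole-barley bread + tempeh with both targets exact would need a negative amount; discard.
Cheapest feasible corner: $4.12.

$4.12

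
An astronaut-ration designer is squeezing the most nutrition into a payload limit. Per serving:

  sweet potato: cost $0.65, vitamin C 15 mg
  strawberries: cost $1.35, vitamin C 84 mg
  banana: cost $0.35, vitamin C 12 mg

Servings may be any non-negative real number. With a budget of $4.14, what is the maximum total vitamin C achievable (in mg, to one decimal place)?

Vitamin C per dollar: strawberries 62.22, banana 34.29, sweet potato 23.08.
With no serving limits, spend the whole cost allowance on strawberries: $4.14 / $1.35 × 84 mg = 257.6 mg.

257.6 mg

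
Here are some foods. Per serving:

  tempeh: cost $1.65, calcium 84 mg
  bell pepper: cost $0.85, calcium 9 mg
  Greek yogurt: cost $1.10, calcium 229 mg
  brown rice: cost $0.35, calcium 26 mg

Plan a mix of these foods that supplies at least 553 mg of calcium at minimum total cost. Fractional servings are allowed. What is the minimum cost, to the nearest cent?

Cost per mg of calcium: Greek yogurt $0.0048, brown rice $0.0135, tempeh $0.0196, bell pepper $0.0944.
With no serving limits, use only Greek yogurt: 553 mg / 229 mg = 2.415 servings × $1.10 = $2.66.

$2.66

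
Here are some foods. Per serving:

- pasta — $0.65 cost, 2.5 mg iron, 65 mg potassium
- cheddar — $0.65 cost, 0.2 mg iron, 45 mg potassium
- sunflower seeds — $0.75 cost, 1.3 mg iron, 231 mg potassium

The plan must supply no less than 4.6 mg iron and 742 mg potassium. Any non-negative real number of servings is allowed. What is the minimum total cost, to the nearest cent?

Compare the cost at each extreme point of the feasible region.
pasta only: max(4.6/2.5, 742/65) = 11.42 servings → $7.42.
cheddar only: max(4.6/0.2, 742/45) = 23 servings → $14.95.
sunflower seeds only: max(4.6/1.3, 742/231) = 3.538 servings → $2.65.
pasta + cheddar with both tight: 0.5889 servings and 15.64 servings → $10.55.
pasta + sunflower seeds with both tight: 0.1988 servings and 3.156 servings → $2.50.
cheddar + sunflower seeds: the both-tight solution has a negative serving — not a feasible corner.
So the least-cost plan costs $2.50.

$2.50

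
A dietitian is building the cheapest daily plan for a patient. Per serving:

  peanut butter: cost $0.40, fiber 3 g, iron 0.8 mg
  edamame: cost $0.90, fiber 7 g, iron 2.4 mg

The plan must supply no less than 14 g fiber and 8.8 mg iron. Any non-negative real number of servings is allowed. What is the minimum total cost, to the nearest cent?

With two linear requirements the optimum uses one or two foods; enumerate the corners.
peanut butter only: max(14/3, 8.8/0.8) = 11 servings → $4.40.
edamame only: max(14/7, 8.8/2.4) = 3.667 servings → $3.30.
peanut butter + edamame: the both-tight solution has a negative serving — not a feasible corner.
So the least-cost plan costs $3.30.

$3.30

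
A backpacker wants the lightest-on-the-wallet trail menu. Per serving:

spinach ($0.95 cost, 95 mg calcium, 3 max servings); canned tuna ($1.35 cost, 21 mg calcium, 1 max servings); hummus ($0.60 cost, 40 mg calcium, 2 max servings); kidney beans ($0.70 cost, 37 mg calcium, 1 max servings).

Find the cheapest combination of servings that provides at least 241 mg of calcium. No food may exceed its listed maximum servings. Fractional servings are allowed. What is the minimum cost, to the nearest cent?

$2.41

Cost per mg of calcium: spinach $0.0100, hummus $0.0150, kidney beans $0.0189, canned tuna $0.0643.
Take 2.537 servings of spinach: +241.0 mg calcium for $2.41 (total $2.41, still need 0.0 mg).
Filling from the cheapest source first is optimal under one linear minimum: $2.41.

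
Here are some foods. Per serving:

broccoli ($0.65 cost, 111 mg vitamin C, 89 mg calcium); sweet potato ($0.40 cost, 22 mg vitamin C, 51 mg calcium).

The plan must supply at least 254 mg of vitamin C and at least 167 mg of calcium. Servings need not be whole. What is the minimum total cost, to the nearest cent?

$1.49

With two linear requirements the optimum uses one or two foods; enumerate the corners.
broccoli only: max(254/111, 167/89) = 2.288 servings → $1.49.
sweet potato only: max(254/22, 167/51) = 11.55 servings → $4.62.
broccoli + sweet potato: intersection lies outside the first quadrant.
The minimum over all feasible corners is $1.49.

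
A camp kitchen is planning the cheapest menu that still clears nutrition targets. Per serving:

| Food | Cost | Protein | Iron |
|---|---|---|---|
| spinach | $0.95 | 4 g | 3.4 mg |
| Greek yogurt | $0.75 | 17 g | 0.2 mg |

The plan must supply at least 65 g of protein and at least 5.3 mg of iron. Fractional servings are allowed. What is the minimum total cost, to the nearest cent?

$3.91

spinach only: max(65/4, 5.3/3.4) = 16.25 servings → $15.44.
Greek yogurt only: max(65/17, 5.3/0.2) = 26.5 servings → $19.88.
spinach + Greek yogurt with both tight: 1.353 servings and 3.505 servings → $3.91.
So the least-cost plan costs $3.91.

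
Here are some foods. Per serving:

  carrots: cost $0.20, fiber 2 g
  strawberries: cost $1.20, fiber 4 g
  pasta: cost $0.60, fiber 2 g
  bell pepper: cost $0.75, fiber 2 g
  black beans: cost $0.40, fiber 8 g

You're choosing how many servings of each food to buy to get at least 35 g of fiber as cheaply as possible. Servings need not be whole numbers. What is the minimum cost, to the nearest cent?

Cost per g of fiber: black beans $0.0500, carrots $0.1000, strawberries $0.3000, pasta $0.3000, bell pepper $0.3750.
With no serving limits, use only black beans: 35 g / 8 g = 4.375 servings × $0.40 = $1.75.

$1.75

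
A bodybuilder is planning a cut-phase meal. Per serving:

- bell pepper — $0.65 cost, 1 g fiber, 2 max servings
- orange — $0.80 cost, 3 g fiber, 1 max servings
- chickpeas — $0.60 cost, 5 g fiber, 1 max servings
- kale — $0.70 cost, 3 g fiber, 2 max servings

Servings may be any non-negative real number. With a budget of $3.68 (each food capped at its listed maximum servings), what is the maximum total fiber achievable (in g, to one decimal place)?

Fiber per dollar: chickpeas 8.333, kale 4.286, orange 3.75, bell pepper 1.538.
Take 1 serving of chickpeas: spends $0.60, +5.0 g fiber (running total 5.0 g).
Take 2 servings of kale: spends $1.40, +6.0 g fiber (running total 11.0 g).
Take 1 serving of orange: spends $0.80, +3.0 g fiber (running total 14.0 g).
Take 1.354 servings of bell pepper: spends $0.88, +1.4 g fiber (running total 15.4 g).
Greedy by best ratio exhausts the cost allowance optimally: 15.4 g.

15.4 g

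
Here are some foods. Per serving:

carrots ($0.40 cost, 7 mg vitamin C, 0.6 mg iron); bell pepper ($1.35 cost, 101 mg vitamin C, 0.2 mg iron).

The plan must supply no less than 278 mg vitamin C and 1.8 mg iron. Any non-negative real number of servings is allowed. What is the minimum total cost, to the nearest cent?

$4.37

A basic optimal solution has at most two foods positive. Try each food alone and each pair with both targets met exactly.
carrots only: max(278/7, 1.8/0.6) = 39.71 servings → $15.89.
bell pepper only: max(278/101, 1.8/0.2) = 9 servings → $12.15.
carrots + bell pepper with both tight: 2.132 servings and 2.605 servings → $4.37.
So the least-cost plan costs $4.37.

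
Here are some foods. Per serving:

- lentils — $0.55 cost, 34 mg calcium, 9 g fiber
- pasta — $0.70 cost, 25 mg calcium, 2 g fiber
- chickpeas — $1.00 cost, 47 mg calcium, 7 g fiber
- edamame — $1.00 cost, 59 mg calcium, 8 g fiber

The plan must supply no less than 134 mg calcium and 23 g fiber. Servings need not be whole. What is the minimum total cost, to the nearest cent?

A basic optimal solution has at most two foods positive. Try each food alone and each pair with both targets met exactly.
lentils only: max(134/34, 23/9) = 3.941 servings → $2.17.
pasta only: max(134/25, 23/2) = 11.5 servings → $8.05.
chickpeas only: max(134/47, 23/7) = 3.286 servings → $3.29.
edamame only: max(134/59, 23/8) = 2.875 servings → $2.88.
lentils + pasta with both tight: 1.955 servings and 2.701 servings → $2.97.
lentils + chickpeas with both tight: 0.773 servings and 2.292 servings → $2.72.
lentils + edamame with both tight: 1.1 servings and 1.637 servings → $2.24.
pasta + chickpeas with both targets exact would need a negative amount; discard.
pasta + edamame with both targets exact would need a negative amount; discard.
chickpeas + edamame with both targets exact would need a negative amount; discard.
The minimum over all feasible corners is $2.17.

$2.17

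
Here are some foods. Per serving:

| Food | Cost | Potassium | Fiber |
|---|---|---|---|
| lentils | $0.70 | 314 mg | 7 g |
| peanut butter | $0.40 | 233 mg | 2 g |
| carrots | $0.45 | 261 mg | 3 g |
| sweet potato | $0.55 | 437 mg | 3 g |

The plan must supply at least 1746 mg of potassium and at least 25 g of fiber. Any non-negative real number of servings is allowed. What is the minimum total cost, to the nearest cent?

An LP optimum is at a vertex; with two nutrient constraints at most two foods are used. Check each candidate.
lentils only: max(1746/314, 25/7) = 5.561 servings → $3.89.
peanut butter only: max(1746/233, 25/2) = 12.5 servings → $5.00.
carrots only: max(1746/261, 25/3) = 8.333 servings → $3.75.
sweet potato only: max(1746/437, 25/3) = 8.333 servings → $4.58.
lentils + peanut butter with both tight: 2.326 servings and 4.359 servings → $3.37.
lentils + carrots with both tight: 1.454 servings and 4.94 servings → $3.24.
lentils + sweet potato with both tight: 2.686 servings and 2.065 servings → $3.02.
peanut butter + carrots: intersection lies outside the first quadrant.
peanut butter + sweet potato with both targets exact would need a negative amount; discard.
carrots + sweet potato: intersection lies outside the first quadrant.
So the least-cost plan costs $3.02.

$3.02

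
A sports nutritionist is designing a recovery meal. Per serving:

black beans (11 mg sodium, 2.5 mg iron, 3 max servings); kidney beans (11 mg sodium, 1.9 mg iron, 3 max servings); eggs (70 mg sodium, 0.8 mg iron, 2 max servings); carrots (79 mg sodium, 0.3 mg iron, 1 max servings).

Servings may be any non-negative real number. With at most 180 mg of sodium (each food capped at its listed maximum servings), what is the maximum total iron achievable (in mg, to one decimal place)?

Iron per mg sodium: black beans 0.2273, kidney beans 0.1727, eggs 0.01143, carrots 0.003797.
Take 3 servings of black beans: uses 33 mg sodium, +7.5 mg iron (running total 7.5 mg).
Take 3 servings of kidney beans: uses 33 mg sodium, +5.7 mg iron (running total 13.2 mg).
Take 1.629 servings of eggs: uses 114 mg sodium, +1.3 mg iron (running total 14.5 mg).
Greedy by best ratio exhausts the sodium allowance optimally: 14.5 mg.

14.5 mg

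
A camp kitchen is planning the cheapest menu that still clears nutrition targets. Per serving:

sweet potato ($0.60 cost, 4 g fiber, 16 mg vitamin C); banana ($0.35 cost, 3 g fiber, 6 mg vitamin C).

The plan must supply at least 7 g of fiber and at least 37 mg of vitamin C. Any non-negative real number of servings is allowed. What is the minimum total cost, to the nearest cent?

Compare the cost at each extreme point of the feasible region.
sweet potato only: max(7/4, 37/16) = 2.312 servings → $1.39.
banana only: max(7/3, 37/6) = 6.167 servings → $2.16.
sweet potato + banana: the both-tight solution has a negative serving — not a feasible corner.
So the least-cost plan costs $1.39.

$1.39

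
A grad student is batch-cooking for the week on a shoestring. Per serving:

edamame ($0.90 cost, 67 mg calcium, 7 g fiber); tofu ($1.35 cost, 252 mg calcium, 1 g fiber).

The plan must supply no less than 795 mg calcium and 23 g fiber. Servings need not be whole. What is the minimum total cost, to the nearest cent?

$5.85

edamame only: max(795/67, 23/7) = 11.87 servings → $10.68.
tofu only: max(795/252, 23/1) = 23 servings → $31.05.
edamame + tofu with both tight: 2.947 servings and 2.371 servings → $5.85.
So the least-cost plan costs $5.85.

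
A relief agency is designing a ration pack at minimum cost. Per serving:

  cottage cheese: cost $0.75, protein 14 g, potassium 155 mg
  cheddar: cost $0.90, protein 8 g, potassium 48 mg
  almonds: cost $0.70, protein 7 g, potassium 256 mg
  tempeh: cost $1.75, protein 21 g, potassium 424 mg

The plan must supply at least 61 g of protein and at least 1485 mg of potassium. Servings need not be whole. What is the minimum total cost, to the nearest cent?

cottage cheese only: max(61/14, 1485/155) = 9.581 servings → $7.19.
cheddar only: max(61/8, 1485/48) = 30.94 servings → $27.84.
almonds only: max(61/7, 1485/256) = 8.714 servings → $6.10.
tempeh only: max(61/21, 1485/424) = 3.502 servings → $6.13.
cottage cheese + cheddar: the both-tight solution has a negative serving — not a feasible corner.
cottage cheese + almonds with both tight: 2.089 servings and 4.536 servings → $4.74.
cottage cheese + tempeh: intersection lies outside the first quadrant.
cheddar + almonds with both tight: 3.05 servings and 5.229 servings → $6.40.
cheddar + tempeh: intersection lies outside the first quadrant.
almonds + tempeh with both tight: 2.21 servings and 2.168 servings → $5.34.
The minimum over all feasible corners is $4.74.

$4.74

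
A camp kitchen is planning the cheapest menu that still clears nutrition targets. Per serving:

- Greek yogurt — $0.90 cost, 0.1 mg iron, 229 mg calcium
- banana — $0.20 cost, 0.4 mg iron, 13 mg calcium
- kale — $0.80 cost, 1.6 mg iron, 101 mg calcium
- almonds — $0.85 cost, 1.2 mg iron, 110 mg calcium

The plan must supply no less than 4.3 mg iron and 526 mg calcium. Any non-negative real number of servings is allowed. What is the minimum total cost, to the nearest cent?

$3.12

At the optimum either one food covers both requirements or two foods hit both targets exactly; no other combination can be cheaper.
Greek yogurt only: max(4.3/0.1, 526/229) = 43 servings → $38.70.
banana only: max(4.3/0.4, 526/13) = 40.46 servings → $8.09.
kale only: max(4.3/1.6, 526/101) = 5.208 servings → $4.17.
almonds only: max(4.3/1.2, 526/110) = 4.782 servings → $4.06.
Greek yogurt + banana with both tight: 1.711 servings and 10.32 servings → $3.60.
Greek yogurt + kale with both tight: 1.143 servings and 2.616 servings → $3.12.
Greek yogurt + almonds with both tight: 0.5997 servings and 3.533 servings → $3.54.
banana + kale with both targets exact would need a negative amount; discard.
banana + almonds: the both-tight solution has a negative serving — not a feasible corner.
kale + almonds: the both-tight solution has a negative serving — not a feasible corner.
The minimum over all feasible corners is $3.12.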